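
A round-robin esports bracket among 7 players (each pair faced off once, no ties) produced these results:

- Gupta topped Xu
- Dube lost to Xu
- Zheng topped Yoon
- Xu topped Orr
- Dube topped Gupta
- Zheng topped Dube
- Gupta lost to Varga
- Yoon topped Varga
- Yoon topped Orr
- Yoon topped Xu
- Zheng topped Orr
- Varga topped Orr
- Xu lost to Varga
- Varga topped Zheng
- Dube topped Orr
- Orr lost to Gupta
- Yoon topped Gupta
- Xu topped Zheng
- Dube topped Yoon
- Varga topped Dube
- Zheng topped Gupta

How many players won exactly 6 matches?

0

Win totals: Varga 5, Orr 0, Gupta 2, Xu 3, Yoon 4, Dube 3, Zheng 4.
No player has exactly 6 wins.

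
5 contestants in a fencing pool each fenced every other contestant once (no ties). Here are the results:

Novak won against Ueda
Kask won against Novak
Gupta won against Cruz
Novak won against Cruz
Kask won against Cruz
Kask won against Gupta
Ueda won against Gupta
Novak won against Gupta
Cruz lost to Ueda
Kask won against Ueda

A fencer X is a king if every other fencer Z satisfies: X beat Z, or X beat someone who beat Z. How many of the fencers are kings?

1

Novak cannot reach Kask in two steps.
Ueda cannot reach Novak, Kask in two steps.
Kask reaches everyone (king).
Gupta cannot reach Novak, Ueda, Kask in two steps.
Cruz cannot reach Novak, Ueda, Kask, Gupta in two steps.
Kings: Kask — 1.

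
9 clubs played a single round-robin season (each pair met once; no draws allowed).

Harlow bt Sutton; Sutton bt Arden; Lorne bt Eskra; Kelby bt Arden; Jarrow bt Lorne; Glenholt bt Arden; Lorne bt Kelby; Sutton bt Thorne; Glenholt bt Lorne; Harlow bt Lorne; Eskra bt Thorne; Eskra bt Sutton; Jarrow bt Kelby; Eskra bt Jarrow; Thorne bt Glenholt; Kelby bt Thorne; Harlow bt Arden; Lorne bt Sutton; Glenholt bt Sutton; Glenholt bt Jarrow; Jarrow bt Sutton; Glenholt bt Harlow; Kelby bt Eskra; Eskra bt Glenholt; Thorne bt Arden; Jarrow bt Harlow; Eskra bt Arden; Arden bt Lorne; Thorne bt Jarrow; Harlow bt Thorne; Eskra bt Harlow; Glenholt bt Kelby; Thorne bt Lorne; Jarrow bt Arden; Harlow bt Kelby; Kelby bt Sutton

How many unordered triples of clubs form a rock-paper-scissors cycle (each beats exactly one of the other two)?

Win totals: Arden 1, Harlow 5, Jarrow 5, Sutton 2, Thorne 4, Kelby 4, Glenholt 6, Eskra 6, Lorne 3.
A club with w wins dominates both others in C(w,2) triples; summing gives 0 + 10 + 10 + 1 + 6 + 6 + 15 + 15 + 3 = 66 transitive triples.
Total triples C(9,3) = 84, so cyclic triples = 84 − 66 = 18.

18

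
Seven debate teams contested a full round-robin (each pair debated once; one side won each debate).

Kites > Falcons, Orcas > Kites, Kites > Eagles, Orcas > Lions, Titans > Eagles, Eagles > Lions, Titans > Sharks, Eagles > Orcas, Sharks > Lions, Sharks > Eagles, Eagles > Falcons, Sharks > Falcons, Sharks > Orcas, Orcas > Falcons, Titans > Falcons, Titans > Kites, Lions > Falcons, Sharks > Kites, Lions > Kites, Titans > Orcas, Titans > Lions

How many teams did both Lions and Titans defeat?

Lions beat: Falcons, Kites.
Titans beat: Orcas, Eagles, Lions, Sharks, Falcons, Kites.
Both beat: Falcons, Kites — 2.

2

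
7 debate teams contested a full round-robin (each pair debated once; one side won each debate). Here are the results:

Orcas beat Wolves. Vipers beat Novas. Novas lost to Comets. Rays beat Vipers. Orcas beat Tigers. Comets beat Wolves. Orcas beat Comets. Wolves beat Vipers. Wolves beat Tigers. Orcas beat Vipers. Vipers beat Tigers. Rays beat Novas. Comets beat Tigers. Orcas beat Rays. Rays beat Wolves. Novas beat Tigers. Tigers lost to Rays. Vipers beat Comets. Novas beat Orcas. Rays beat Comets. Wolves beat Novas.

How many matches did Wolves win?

3

Wolves' results: beat Novas, Tigers, Vipers; lost to Comets, Rays, Orcas.
That is 3 wins.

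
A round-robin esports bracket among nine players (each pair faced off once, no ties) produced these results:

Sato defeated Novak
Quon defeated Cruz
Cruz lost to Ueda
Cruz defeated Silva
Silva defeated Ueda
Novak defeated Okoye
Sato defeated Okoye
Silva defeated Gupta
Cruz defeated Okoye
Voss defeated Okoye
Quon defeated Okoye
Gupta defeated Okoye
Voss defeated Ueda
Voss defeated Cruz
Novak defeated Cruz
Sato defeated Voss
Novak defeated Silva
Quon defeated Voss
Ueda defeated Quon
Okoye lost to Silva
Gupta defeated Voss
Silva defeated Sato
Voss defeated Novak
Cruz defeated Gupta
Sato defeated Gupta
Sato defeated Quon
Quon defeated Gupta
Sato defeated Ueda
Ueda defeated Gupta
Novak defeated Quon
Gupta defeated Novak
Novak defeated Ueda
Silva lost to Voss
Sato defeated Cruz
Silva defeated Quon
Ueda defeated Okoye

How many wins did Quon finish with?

Quon's results: beat Cruz, Voss, Gupta, Okoye; lost to Ueda, Sato, Novak, Silva.
That is 4 wins.

4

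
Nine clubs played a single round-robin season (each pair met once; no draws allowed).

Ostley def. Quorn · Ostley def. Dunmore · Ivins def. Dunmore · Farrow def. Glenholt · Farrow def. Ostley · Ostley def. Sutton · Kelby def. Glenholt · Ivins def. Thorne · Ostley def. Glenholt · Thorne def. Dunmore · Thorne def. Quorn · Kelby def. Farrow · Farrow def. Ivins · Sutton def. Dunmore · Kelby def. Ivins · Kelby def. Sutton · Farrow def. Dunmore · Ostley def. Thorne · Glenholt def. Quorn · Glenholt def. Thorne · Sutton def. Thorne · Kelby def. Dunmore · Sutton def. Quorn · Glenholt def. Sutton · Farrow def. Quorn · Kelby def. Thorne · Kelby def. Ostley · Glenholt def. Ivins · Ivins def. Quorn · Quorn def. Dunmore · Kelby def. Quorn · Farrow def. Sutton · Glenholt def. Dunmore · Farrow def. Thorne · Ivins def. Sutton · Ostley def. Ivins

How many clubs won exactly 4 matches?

Win totals: Glenholt 5, Kelby 8, Quorn 1, Ivins 4, Farrow 7, Thorne 2, Dunmore 0, Ostley 6, Sutton 3.
Exactly 4: Ivins — 1 club.

1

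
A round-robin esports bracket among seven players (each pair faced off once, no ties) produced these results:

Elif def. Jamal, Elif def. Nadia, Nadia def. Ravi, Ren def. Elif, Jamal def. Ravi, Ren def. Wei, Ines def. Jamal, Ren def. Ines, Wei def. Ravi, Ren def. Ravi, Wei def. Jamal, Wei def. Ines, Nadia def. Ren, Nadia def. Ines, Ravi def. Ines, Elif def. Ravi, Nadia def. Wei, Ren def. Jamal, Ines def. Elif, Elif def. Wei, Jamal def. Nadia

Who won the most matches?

Ren

Win totals: Ravi 1, Elif 4, Jamal 2, Nadia 4, Wei 3, Ines 2, Ren 5.
Ren leads with 5 wins (next highest: 4).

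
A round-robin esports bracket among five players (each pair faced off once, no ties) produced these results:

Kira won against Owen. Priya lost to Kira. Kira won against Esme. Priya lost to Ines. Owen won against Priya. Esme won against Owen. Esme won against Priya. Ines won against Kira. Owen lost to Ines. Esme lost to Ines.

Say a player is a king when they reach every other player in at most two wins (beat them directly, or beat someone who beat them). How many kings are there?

Ines reaches everyone (king).
Kira cannot reach Ines in two steps.
Esme cannot reach Ines, Kira in two steps.
Priya cannot reach Ines, Kira, Esme, Owen in two steps.
Owen cannot reach Ines, Kira, Esme in two steps.
Kings: Ines — 1.

1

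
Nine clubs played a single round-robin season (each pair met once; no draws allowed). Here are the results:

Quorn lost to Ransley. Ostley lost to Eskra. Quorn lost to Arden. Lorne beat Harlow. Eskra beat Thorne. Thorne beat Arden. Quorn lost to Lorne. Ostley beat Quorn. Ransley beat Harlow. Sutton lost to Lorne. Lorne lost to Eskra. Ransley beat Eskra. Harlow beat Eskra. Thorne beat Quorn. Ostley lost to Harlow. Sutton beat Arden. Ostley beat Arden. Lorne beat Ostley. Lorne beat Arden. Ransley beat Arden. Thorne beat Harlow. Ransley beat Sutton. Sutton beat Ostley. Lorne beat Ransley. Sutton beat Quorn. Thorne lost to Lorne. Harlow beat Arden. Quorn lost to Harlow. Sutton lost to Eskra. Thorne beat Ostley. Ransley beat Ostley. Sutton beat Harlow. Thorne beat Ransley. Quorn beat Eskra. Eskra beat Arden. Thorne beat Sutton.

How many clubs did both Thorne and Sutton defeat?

Thorne beat: Quorn, Arden, Sutton, Ostley, Ransley, Harlow.
Sutton beat: Quorn, Arden, Ostley, Harlow.
Both beat: Quorn, Arden, Ostley, Harlow — 4.

4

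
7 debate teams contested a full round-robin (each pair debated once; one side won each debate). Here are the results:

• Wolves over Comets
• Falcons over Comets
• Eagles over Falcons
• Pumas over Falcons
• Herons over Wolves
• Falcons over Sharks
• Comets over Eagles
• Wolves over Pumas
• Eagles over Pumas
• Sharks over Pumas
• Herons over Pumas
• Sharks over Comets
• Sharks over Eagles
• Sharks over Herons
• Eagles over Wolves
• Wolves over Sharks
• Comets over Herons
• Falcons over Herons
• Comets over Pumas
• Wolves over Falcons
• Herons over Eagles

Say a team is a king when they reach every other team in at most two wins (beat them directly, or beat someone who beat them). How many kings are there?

Pumas cannot reach Eagles, Wolves in two steps.
Falcons reaches everyone (king).
Herons reaches everyone (king).
Comets cannot reach Sharks in two steps.
Sharks reaches everyone (king).
Eagles reaches everyone (king).
Wolves reaches everyone (king).
Kings: Falcons, Herons, Sharks, Eagles, Wolves — 5.

5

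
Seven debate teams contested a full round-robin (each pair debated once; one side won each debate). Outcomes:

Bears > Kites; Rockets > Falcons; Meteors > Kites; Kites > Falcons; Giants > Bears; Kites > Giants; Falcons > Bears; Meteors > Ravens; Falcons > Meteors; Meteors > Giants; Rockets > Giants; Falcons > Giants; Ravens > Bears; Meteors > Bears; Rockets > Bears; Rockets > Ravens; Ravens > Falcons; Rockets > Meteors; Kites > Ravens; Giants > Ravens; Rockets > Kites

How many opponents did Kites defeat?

3

Kites' results: beat Ravens, Giants, Falcons; lost to Rockets, Meteors, Bears.
That is 3 wins.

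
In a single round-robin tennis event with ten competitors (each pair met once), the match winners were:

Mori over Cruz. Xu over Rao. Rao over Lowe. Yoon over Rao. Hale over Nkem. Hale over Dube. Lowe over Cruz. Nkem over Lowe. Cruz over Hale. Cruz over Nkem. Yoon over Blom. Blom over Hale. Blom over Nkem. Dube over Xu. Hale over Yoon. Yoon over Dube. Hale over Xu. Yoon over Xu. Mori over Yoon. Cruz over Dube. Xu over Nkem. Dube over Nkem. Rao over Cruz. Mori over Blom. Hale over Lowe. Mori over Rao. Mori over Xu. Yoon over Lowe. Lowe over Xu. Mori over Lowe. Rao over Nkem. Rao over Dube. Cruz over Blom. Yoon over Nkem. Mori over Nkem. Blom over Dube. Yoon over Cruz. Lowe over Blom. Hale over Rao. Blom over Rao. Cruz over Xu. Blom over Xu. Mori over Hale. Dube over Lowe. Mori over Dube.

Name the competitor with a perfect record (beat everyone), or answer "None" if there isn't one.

Mori has 9 wins out of 9 opponents — a perfect record.

Mori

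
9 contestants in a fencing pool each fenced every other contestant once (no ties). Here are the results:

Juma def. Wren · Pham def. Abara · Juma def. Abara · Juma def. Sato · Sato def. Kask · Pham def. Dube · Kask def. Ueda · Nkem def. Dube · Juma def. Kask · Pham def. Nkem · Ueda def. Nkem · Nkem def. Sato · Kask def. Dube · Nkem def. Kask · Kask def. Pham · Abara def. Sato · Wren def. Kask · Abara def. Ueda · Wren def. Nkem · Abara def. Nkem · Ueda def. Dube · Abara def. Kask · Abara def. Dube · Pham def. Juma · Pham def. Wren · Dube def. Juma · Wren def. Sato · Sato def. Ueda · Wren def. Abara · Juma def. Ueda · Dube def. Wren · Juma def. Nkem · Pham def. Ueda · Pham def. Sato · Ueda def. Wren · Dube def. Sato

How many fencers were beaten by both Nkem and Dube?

1

Nkem beat: Kask, Dube, Sato.
Dube beat: Wren, Sato, Juma.
Both beat: Sato — 1.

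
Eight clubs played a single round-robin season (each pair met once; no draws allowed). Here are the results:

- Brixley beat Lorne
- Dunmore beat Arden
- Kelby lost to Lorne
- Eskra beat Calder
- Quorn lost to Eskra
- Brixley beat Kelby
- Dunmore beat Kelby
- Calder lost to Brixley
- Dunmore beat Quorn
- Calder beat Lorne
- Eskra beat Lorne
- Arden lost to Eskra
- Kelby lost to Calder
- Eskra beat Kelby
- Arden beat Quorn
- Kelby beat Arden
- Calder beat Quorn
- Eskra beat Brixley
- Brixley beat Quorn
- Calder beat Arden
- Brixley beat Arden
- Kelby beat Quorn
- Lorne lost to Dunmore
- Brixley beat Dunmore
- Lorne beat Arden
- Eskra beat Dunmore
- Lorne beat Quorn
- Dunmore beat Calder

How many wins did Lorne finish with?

3

Lorne's results: beat Kelby, Quorn, Arden; lost to Brixley, Dunmore, Calder, Eskra.
That is 3 wins.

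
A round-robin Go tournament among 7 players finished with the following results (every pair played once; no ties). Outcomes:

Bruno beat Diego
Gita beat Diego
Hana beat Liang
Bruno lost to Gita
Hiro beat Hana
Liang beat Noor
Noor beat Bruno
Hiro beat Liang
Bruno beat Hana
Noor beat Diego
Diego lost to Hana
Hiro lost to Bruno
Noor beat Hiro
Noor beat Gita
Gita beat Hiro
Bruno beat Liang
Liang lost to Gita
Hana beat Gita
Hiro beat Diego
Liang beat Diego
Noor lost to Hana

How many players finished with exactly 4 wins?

Win totals: Hiro 3, Liang 2, Bruno 4, Gita 4, Diego 0, Noor 4, Hana 4.
Exactly 4: Bruno, Gita, Noor, Hana — 4 players.

4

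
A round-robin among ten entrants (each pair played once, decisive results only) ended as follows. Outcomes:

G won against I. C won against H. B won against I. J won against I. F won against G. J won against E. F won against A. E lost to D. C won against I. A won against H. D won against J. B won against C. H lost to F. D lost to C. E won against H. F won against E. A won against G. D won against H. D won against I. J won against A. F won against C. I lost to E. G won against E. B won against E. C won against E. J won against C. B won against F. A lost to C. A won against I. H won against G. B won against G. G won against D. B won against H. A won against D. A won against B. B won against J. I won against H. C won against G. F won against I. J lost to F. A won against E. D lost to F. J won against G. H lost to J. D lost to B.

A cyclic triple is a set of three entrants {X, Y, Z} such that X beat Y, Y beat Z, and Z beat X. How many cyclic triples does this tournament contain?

9

Win totals: A 6, B 8, C 6, D 4, E 2, F 8, G 3, H 1, I 1, J 6.
An entrant with w wins dominates both others in C(w,2) triples; summing gives 15 + 28 + 15 + 6 + 1 + 28 + 3 + 0 + 0 + 15 = 111 transitive triples.
Total triples C(10,3) = 120, so cyclic triples = 120 − 111 = 9.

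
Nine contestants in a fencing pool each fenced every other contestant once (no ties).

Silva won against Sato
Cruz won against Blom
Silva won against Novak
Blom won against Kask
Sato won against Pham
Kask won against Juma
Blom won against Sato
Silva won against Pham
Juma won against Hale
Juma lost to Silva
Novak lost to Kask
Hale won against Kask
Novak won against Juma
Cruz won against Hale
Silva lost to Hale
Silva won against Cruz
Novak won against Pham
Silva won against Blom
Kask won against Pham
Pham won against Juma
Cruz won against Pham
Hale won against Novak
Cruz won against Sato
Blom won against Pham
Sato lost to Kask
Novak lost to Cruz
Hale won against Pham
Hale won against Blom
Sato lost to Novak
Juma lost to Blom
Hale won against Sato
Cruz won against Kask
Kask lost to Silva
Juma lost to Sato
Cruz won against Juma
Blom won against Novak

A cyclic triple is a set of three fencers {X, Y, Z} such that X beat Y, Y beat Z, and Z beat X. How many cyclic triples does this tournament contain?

Win totals: Blom 5, Juma 1, Kask 4, Novak 3, Silva 7, Hale 6, Cruz 7, Pham 1, Sato 2.
A fencer with w wins dominates both others in C(w,2) triples; summing gives 10 + 0 + 6 + 3 + 21 + 15 + 21 + 0 + 1 = 77 transitive triples.
Total triples C(9,3) = 84, so cyclic triples = 84 − 77 = 7.

7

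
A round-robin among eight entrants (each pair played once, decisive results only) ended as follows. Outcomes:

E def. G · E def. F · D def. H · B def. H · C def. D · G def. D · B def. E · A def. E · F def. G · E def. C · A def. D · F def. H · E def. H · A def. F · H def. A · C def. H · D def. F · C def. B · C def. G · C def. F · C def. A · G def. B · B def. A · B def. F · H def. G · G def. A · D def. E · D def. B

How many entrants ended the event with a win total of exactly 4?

3

Win totals: A 3, B 4, C 6, D 4, E 4, F 2, G 3, H 2.
Exactly 4: B, D, E — 3 entrants.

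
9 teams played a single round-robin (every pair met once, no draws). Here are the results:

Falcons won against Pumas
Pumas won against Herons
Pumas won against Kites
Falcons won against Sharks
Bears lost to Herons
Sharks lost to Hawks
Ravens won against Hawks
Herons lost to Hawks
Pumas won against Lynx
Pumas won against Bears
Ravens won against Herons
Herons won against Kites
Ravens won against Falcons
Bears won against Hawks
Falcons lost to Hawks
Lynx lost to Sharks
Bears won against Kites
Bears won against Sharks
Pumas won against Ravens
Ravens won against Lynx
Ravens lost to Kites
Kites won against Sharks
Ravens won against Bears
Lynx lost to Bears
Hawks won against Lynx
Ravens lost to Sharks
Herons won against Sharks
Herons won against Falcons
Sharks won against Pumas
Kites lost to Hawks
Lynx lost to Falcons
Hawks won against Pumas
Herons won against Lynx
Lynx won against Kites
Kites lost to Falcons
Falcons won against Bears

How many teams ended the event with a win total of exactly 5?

Win totals: Bears 4, Pumas 5, Kites 2, Ravens 5, Herons 5, Sharks 3, Hawks 6, Lynx 1, Falcons 5.
Exactly 5: Pumas, Ravens, Herons, Falcons — 4 teams.

4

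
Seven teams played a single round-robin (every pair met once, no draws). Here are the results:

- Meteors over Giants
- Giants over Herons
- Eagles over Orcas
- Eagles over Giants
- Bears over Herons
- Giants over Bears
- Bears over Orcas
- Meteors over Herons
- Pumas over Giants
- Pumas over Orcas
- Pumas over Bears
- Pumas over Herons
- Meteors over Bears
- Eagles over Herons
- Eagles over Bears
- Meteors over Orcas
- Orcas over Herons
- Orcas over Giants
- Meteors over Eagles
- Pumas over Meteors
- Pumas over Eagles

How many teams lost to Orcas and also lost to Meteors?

2

Orcas beat: Herons, Giants.
Meteors beat: Bears, Orcas, Herons, Eagles, Giants.
Both beat: Herons, Giants — 2.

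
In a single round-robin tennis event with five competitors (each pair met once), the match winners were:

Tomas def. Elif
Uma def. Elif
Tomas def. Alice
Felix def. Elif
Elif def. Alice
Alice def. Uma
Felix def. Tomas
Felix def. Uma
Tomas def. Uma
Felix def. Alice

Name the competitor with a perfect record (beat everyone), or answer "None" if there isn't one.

Felix has 4 wins out of 4 opponents — a perfect record.

Felix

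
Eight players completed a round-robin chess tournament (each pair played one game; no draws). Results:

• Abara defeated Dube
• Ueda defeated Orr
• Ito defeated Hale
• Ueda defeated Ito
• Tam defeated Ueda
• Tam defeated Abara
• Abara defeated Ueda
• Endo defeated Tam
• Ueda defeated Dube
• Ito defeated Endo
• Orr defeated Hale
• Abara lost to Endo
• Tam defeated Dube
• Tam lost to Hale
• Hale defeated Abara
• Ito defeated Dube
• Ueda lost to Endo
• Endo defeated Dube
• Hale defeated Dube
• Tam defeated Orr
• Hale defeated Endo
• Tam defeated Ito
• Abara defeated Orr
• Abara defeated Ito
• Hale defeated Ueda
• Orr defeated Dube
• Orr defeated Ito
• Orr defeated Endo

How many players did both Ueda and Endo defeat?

1

Ueda beat: Dube, Ito, Orr.
Endo beat: Abara, Dube, Ueda, Tam.
Both beat: Dube — 1.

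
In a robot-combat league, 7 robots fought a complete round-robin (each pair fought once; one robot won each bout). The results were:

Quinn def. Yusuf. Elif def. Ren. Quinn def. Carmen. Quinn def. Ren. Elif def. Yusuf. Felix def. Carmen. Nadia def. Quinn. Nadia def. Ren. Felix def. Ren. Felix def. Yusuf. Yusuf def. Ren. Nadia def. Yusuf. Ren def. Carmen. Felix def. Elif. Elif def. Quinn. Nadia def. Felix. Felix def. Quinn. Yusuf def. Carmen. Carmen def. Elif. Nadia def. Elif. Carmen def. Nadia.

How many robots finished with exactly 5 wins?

Win totals: Yusuf 2, Felix 5, Nadia 5, Elif 3, Carmen 2, Ren 1, Quinn 3.
Exactly 5: Felix, Nadia — 2 robots.

2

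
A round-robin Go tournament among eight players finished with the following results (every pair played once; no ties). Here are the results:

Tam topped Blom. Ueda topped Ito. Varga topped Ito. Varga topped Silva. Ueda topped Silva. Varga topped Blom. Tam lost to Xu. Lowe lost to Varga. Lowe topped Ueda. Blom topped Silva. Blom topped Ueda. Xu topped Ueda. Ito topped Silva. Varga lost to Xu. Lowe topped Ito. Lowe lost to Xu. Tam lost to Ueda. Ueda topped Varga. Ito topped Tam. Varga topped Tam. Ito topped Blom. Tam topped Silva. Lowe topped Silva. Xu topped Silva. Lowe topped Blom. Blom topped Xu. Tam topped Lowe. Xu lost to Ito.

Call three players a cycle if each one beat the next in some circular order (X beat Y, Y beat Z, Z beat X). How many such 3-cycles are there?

Win totals: Tam 3, Varga 5, Blom 3, Ito 4, Lowe 4, Silva 0, Ueda 4, Xu 5.
A player with w wins dominates both others in C(w,2) triples; summing gives 3 + 10 + 3 + 6 + 6 + 0 + 6 + 10 = 44 transitive triples.
Total triples C(8,3) = 56, so cyclic triples = 56 − 44 = 12.

12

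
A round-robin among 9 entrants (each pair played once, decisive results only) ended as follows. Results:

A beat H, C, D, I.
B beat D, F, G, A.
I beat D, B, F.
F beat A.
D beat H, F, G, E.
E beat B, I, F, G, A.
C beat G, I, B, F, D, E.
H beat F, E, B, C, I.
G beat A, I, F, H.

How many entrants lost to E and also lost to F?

E beat: A, B, F, G, I.
F beat: A.
Both beat: A — 1.

1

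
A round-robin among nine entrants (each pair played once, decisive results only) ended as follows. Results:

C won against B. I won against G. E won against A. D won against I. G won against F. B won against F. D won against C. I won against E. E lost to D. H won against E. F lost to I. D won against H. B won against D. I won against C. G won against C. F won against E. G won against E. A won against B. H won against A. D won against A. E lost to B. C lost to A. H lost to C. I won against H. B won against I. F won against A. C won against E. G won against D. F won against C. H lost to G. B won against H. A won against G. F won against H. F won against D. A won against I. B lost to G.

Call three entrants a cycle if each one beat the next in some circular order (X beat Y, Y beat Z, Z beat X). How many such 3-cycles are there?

19

Win totals: A 4, B 5, C 3, D 5, E 1, F 5, G 6, H 2, I 5.
An entrant with w wins dominates both others in C(w,2) triples; summing gives 6 + 10 + 3 + 10 + 0 + 10 + 15 + 1 + 10 = 65 transitive triples.
Total triples C(9,3) = 84, so cyclic triples = 84 − 65 = 19.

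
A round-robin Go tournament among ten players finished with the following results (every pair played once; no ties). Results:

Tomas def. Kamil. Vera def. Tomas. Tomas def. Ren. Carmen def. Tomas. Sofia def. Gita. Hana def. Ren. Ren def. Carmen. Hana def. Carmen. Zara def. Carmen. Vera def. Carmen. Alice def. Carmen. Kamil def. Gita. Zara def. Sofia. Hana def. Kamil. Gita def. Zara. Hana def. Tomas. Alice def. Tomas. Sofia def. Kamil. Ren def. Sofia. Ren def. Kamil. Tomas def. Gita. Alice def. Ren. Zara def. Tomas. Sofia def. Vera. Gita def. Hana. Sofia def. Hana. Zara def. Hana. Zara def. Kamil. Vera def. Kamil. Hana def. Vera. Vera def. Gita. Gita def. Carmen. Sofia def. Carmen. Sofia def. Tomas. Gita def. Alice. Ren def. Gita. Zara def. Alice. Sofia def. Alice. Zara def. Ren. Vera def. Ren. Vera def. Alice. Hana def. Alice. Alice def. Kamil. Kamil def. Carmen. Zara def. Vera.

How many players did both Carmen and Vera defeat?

Carmen beat: Tomas.
Vera beat: Kamil, Ren, Gita, Tomas, Carmen, Alice.
Both beat: Tomas — 1.

1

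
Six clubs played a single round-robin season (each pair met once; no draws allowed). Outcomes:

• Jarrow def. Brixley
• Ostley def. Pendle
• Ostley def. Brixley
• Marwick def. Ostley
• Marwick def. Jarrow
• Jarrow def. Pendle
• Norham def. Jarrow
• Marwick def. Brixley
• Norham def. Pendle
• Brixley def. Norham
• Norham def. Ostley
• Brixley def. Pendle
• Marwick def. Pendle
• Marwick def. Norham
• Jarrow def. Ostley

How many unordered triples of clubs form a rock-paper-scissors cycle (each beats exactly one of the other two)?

Of the C(6,3) = 20 triples, the cyclic ones are: {Jarrow, Brixley, Norham}; {Brixley, Norham, Ostley}.
That is 2.

2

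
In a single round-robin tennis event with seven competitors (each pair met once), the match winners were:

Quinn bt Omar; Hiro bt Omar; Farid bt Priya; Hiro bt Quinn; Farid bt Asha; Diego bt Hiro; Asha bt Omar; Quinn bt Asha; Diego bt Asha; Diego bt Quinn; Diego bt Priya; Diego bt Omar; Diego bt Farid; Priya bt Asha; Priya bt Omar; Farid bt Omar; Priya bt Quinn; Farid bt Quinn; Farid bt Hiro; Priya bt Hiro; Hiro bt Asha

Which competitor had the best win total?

Win totals: Quinn 2, Omar 0, Diego 6, Asha 1, Farid 5, Hiro 3, Priya 4.
Diego leads with 6 wins (next highest: 5).

Diego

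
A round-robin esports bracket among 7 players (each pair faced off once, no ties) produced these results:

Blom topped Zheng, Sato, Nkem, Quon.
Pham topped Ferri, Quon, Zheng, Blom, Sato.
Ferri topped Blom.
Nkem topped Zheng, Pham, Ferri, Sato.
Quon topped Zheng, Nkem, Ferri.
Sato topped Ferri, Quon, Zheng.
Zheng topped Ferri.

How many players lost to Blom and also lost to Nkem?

Blom beat: Nkem, Zheng, Sato, Quon.
Nkem beat: Pham, Zheng, Ferri, Sato.
Both beat: Zheng, Sato — 2.

2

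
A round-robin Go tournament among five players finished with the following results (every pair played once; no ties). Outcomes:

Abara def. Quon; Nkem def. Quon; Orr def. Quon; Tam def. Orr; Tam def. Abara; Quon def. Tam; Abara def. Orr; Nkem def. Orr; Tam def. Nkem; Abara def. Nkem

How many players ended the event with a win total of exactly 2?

Win totals: Orr 1, Nkem 2, Tam 3, Abara 3, Quon 1.
Exactly 2: Nkem — 1 player.

1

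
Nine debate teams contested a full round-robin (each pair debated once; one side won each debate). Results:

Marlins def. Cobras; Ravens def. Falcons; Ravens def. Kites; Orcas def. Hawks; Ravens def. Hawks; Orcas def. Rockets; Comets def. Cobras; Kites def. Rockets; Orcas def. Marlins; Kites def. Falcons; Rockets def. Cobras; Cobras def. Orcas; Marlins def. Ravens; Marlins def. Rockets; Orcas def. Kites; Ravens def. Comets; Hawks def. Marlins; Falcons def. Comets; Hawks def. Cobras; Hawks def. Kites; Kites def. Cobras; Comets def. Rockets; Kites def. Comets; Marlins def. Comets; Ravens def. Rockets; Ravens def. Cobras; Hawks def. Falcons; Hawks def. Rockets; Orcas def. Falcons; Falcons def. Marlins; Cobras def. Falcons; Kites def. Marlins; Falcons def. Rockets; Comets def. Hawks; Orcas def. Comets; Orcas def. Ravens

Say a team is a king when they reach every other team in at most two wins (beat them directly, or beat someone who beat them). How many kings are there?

Rockets cannot reach Marlins, Kites, Hawks, Ravens, Comets in two steps.
Falcons cannot reach Orcas, Kites in two steps.
Marlins reaches everyone (king).
Orcas reaches everyone (king).
Cobras reaches everyone (king).
Kites reaches everyone (king).
Hawks reaches everyone (king).
Ravens reaches everyone (king).
Comets cannot reach Ravens in two steps.
Kings: Marlins, Orcas, Cobras, Kites, Hawks, Ravens — 6.

6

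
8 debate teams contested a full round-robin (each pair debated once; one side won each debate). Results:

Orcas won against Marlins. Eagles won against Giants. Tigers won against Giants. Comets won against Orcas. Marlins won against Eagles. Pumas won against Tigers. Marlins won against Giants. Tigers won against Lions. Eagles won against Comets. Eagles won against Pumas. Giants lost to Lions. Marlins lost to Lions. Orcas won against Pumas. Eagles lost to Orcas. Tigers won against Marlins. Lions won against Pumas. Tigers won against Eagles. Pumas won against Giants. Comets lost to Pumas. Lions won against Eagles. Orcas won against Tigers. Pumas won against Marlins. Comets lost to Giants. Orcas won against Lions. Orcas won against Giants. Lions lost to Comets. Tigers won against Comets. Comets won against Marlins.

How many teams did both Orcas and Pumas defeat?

3

Orcas beat: Tigers, Marlins, Lions, Pumas, Giants, Eagles.
Pumas beat: Tigers, Marlins, Giants, Comets.
Both beat: Tigers, Marlins, Giants — 3.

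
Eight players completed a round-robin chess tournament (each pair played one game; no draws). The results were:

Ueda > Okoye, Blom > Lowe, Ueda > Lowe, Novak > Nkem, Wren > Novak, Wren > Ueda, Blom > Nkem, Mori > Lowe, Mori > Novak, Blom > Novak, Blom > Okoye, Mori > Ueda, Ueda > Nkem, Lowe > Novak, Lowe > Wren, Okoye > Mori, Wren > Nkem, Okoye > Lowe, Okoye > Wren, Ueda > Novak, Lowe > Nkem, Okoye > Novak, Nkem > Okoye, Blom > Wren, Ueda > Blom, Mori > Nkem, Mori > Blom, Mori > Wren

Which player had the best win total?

Win totals: Mori 6, Nkem 1, Ueda 5, Novak 1, Lowe 3, Wren 3, Okoye 4, Blom 5.
Mori leads with 6 wins (next highest: 5).

Mori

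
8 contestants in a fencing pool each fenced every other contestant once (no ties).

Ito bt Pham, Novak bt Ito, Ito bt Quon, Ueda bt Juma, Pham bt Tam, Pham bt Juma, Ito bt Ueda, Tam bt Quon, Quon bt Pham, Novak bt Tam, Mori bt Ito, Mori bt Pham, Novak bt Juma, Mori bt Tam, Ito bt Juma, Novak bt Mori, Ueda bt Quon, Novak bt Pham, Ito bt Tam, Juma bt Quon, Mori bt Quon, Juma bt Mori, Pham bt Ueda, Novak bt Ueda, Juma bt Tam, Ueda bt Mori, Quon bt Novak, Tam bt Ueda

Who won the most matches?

Win totals: Tam 2, Juma 3, Ueda 3, Ito 5, Novak 6, Pham 3, Mori 4, Quon 2.
Novak leads with 6 wins (next highest: 5).

Novak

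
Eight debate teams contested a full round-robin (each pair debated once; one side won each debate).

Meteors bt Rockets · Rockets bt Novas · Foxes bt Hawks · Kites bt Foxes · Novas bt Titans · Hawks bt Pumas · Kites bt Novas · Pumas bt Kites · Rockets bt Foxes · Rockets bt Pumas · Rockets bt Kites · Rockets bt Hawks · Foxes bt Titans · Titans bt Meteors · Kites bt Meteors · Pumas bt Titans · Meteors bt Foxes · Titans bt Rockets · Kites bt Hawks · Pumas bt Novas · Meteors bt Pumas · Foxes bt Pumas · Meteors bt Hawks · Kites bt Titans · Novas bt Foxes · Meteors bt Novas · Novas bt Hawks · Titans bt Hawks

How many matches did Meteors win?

5

Meteors' results: beat Novas, Hawks, Pumas, Rockets, Foxes; lost to Kites, Titans.
That is 5 wins.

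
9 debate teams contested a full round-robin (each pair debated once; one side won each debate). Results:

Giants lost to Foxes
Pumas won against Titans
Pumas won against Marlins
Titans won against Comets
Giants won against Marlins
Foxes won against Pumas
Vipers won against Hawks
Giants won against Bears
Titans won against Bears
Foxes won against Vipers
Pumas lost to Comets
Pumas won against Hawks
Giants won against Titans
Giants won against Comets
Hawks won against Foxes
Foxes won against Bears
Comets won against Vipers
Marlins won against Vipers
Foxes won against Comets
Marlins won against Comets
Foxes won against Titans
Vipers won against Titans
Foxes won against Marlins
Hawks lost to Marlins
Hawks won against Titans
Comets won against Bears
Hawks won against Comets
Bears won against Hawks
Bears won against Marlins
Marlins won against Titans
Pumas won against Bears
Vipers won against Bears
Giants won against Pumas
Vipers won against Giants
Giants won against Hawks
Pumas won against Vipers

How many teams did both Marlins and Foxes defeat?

3

Marlins beat: Vipers, Comets, Hawks, Titans.
Foxes beat: Bears, Vipers, Pumas, Giants, Comets, Titans, Marlins.
Both beat: Vipers, Comets, Titans — 3.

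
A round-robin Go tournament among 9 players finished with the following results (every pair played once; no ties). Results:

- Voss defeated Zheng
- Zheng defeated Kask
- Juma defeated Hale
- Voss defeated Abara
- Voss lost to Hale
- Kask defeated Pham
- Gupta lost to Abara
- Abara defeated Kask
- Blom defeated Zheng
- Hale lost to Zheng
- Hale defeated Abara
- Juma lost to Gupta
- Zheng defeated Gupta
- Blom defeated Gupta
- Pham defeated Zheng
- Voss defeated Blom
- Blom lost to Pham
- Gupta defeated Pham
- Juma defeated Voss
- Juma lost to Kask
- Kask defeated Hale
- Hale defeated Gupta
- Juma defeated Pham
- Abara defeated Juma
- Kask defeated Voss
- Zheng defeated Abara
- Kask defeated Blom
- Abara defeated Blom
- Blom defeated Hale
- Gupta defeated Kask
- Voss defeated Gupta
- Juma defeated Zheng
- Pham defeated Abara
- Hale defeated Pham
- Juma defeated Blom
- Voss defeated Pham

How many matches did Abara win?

Abara's results: beat Blom, Gupta, Juma, Kask; lost to Voss, Zheng, Hale, Pham.
That is 4 wins.

4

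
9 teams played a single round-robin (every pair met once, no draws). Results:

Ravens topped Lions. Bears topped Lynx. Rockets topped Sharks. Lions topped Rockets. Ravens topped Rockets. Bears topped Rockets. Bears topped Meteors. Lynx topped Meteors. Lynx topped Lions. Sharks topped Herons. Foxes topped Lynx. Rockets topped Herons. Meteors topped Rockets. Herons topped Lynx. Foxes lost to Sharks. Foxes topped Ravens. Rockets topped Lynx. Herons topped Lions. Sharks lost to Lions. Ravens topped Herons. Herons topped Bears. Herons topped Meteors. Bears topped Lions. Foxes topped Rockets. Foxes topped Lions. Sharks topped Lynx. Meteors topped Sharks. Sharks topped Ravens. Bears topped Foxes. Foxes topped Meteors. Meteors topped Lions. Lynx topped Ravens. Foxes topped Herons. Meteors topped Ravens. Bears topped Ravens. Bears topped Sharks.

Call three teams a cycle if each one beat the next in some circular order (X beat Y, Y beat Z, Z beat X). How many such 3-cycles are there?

20

Win totals: Lions 2, Foxes 6, Meteors 4, Herons 4, Sharks 4, Bears 7, Lynx 3, Rockets 3, Ravens 3.
A team with w wins dominates both others in C(w,2) triples; summing gives 1 + 15 + 6 + 6 + 6 + 21 + 3 + 3 + 3 = 64 transitive triples.
Total triples C(9,3) = 84, so cyclic triples = 84 − 64 = 20.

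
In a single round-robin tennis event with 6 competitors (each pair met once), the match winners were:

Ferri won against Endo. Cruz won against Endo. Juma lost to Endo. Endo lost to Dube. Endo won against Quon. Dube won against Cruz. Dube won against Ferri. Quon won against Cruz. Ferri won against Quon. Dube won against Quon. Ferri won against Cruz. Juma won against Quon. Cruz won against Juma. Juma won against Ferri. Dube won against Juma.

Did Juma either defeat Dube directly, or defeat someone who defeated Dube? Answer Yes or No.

Juma did not beat Dube directly.
Juma beat Quon, Ferri, but each of them lost to Dube. No two-step path.

No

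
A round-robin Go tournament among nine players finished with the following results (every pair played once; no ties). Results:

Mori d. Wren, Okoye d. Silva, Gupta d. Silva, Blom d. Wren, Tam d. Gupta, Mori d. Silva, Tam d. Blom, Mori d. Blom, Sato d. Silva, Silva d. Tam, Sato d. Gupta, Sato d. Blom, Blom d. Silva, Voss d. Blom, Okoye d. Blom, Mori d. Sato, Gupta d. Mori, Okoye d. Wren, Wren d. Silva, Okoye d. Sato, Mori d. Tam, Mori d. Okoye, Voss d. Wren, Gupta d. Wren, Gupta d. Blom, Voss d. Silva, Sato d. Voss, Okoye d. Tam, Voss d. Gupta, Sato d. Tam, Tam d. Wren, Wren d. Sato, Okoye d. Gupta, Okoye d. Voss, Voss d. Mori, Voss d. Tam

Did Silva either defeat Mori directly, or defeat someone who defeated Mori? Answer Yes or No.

No

Silva did not beat Mori directly.
Silva beat Tam, but each of them lost to Mori. No two-step path.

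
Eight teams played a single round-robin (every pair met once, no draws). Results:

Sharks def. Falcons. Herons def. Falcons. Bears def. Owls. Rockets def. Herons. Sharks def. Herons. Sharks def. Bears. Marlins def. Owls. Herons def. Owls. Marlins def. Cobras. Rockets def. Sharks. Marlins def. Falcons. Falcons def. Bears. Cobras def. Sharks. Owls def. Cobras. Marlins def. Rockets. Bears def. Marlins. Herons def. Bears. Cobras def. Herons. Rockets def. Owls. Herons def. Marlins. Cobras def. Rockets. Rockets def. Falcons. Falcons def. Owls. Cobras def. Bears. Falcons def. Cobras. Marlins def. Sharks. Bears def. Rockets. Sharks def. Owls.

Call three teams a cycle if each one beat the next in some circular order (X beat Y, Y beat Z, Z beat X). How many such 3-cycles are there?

16

Win totals: Sharks 4, Falcons 3, Herons 4, Bears 3, Cobras 4, Marlins 5, Owls 1, Rockets 4.
A team with w wins dominates both others in C(w,2) triples; summing gives 6 + 3 + 6 + 3 + 6 + 10 + 0 + 6 = 40 transitive triples.
Total triples C(8,3) = 56, so cyclic triples = 56 − 40 = 16.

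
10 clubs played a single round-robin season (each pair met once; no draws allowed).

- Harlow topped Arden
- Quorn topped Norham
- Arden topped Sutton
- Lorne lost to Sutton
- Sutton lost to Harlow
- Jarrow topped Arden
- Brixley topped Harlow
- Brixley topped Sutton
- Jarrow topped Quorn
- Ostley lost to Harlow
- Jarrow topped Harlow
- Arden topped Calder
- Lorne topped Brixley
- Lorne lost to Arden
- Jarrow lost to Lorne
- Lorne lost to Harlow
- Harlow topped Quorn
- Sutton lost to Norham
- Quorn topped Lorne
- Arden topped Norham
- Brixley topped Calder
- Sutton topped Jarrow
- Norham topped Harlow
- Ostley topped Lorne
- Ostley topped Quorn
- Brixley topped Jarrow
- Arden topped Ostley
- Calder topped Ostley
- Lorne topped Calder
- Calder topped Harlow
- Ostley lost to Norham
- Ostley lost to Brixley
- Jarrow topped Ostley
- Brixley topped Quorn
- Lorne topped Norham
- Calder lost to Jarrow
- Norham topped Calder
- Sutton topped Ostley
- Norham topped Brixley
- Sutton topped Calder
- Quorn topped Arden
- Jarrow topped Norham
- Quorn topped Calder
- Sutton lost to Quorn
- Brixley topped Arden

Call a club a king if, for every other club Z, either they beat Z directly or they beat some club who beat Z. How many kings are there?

8

Calder cannot reach Brixley, Norham, Jarrow in two steps.
Lorne reaches everyone (king).
Arden reaches everyone (king).
Brixley reaches everyone (king).
Ostley cannot reach Harlow in two steps.
Harlow reaches everyone (king).
Quorn reaches everyone (king).
Sutton reaches everyone (king).
Norham reaches everyone (king).
Jarrow reaches everyone (king).
Kings: Lorne, Arden, Brixley, Harlow, Quorn, Sutton, Norham, Jarrow — 8.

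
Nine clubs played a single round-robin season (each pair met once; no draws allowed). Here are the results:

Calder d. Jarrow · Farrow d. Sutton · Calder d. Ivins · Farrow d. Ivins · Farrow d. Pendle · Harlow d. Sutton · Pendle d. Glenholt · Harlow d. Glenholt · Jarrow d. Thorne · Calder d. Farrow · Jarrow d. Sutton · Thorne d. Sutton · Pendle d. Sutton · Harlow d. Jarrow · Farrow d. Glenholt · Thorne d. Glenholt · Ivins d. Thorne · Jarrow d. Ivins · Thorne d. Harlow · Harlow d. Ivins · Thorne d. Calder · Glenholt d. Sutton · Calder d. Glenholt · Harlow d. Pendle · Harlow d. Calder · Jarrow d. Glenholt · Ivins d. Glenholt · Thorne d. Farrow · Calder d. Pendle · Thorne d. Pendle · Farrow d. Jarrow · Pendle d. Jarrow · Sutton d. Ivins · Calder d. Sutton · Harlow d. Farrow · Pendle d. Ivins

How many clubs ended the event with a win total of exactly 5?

1

Win totals: Thorne 6, Sutton 1, Farrow 5, Pendle 4, Jarrow 4, Harlow 7, Glenholt 1, Ivins 2, Calder 6.
Exactly 5: Farrow — 1 club.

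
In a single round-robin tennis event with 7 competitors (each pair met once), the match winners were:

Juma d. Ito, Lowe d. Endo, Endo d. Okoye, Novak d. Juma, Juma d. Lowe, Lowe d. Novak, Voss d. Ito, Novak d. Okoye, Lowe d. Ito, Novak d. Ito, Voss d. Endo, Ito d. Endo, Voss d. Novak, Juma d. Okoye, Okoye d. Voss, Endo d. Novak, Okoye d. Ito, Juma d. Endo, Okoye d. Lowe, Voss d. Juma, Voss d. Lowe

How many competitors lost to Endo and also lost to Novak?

Endo beat: Novak, Okoye.
Novak beat: Ito, Juma, Okoye.
Both beat: Okoye — 1.

1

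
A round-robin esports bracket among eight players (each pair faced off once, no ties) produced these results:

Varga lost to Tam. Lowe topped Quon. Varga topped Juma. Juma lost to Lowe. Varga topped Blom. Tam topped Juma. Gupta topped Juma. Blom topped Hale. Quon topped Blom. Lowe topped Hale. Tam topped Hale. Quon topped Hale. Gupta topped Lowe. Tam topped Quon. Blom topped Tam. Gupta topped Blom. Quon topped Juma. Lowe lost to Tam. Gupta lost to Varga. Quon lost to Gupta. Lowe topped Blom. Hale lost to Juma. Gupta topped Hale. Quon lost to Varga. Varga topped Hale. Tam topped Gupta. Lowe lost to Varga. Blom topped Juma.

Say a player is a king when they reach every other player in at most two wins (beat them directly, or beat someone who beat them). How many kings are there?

3

Hale cannot reach Tam, Lowe, Juma, Gupta, Quon, Blom, Varga in two steps.
Tam reaches everyone (king).
Lowe cannot reach Gupta, Varga in two steps.
Juma cannot reach Tam, Lowe, Gupta, Quon, Blom, Varga in two steps.
Gupta cannot reach Varga in two steps.
Quon cannot reach Lowe, Gupta, Varga in two steps.
Blom reaches everyone (king).
Varga reaches everyone (king).
Kings: Tam, Blom, Varga — 3.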